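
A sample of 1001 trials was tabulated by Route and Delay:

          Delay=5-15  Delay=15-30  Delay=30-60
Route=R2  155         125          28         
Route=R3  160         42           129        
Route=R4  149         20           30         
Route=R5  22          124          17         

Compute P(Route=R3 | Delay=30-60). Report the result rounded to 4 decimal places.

Total with Delay=30-60: 28 + 129 + 30 + 17 = 204.
P(Route=R3 | Delay=30-60) = 129/204 = 0.6324.

0.6324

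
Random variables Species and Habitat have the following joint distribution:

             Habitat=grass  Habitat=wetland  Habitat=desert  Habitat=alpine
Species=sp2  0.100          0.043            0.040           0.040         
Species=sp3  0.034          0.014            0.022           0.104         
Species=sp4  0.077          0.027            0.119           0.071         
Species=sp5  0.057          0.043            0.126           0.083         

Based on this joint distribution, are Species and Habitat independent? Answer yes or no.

no

P(Species=sp3) = 0.174 and P(Habitat=alpine) = 0.298, so their product is 0.05185, but P(Species=sp3, Habitat=alpine) = 0.104. Since these differ, Species and Habitat are not independent.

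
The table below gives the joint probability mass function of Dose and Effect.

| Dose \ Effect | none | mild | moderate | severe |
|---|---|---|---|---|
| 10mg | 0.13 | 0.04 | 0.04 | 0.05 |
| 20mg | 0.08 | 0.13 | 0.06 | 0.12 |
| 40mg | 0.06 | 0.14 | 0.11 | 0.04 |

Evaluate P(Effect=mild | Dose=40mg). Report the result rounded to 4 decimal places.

0.4000

P(Dose=40mg) = 0.06 + 0.14 + 0.11 + 0.04 = 0.35.
P(Effect=mild | Dose=40mg) = 0.14/0.35 = 0.4000.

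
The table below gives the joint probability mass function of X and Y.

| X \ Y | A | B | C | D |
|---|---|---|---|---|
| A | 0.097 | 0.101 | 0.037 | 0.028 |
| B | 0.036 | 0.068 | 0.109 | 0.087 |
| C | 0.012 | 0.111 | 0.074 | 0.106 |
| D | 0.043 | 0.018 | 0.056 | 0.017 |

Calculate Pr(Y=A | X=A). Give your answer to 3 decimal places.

0.369

P(X=A) = 0.097 + 0.101 + 0.037 + 0.028 = 0.263.
P(Y=A | X=A) = 0.097/0.263 = 0.369.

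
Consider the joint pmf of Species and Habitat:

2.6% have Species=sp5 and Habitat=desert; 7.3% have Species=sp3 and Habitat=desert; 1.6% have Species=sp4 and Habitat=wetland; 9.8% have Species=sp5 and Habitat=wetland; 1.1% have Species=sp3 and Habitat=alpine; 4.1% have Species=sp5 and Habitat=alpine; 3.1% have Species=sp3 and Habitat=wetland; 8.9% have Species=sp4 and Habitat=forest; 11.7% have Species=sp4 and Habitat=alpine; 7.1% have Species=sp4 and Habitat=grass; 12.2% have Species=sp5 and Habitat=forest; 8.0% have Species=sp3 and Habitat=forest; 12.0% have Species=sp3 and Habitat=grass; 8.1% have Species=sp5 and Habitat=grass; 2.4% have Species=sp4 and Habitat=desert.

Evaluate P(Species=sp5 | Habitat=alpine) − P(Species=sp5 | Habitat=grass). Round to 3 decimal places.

-0.055

P(Habitat=alpine) = 0.011 + 0.117 + 0.041 = 0.169; P(Species=sp5 | Habitat=alpine) = 0.041/0.169 = 0.2426.
P(Habitat=grass) = 0.120 + 0.071 + 0.081 = 0.272; P(Species=sp5 | Habitat=grass) = 0.081/0.272 = 0.2978.
Difference = -0.055.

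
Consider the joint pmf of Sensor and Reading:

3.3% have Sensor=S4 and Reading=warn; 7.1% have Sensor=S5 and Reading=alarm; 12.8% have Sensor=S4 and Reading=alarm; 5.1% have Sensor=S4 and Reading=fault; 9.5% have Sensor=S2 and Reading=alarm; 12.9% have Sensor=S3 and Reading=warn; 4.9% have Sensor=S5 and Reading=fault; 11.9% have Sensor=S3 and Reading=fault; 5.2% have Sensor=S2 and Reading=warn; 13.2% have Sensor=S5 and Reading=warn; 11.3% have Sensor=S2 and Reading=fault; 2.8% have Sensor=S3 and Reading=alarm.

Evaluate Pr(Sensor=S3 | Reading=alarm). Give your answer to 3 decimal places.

P(Reading=alarm) = 0.095 + 0.028 + 0.128 + 0.071 = 0.322.
P(Sensor=S3 | Reading=alarm) = 0.028/0.322 = 0.087.

0.087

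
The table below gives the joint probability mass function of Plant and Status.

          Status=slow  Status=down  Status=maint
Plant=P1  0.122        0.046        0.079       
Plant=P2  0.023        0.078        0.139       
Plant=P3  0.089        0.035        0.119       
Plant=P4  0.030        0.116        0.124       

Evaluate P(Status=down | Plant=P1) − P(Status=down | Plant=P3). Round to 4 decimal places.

0.0422

P(Plant=P1) = 0.122 + 0.046 + 0.079 = 0.247; P(Status=down | Plant=P1) = 0.046/0.247 = 0.18623.
P(Plant=P3) = 0.089 + 0.035 + 0.119 = 0.243; P(Status=down | Plant=P3) = 0.035/0.243 = 0.14403.
Difference = 0.0422.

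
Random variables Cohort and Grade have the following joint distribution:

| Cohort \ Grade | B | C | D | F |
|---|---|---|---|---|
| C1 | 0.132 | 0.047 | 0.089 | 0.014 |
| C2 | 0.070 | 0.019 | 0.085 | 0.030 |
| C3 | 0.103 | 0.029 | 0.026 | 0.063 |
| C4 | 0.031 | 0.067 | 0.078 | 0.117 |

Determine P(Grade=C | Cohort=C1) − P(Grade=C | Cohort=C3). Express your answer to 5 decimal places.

P(Cohort=C1) = 0.132 + 0.047 + 0.089 + 0.014 = 0.282; P(Grade=C | Cohort=C1) = 0.047/0.282 = 0.166667.
P(Cohort=C3) = 0.103 + 0.029 + 0.026 + 0.063 = 0.221; P(Grade=C | Cohort=C3) = 0.029/0.221 = 0.131222.
Difference = 0.03544.

0.03544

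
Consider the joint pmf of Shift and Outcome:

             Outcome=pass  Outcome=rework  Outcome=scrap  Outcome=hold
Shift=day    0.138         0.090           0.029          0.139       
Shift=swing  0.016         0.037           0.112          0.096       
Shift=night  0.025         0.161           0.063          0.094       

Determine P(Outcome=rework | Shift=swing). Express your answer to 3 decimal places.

P(Shift=swing) = 0.016 + 0.037 + 0.112 + 0.096 = 0.261.
P(Outcome=rework | Shift=swing) = 0.037/0.261 = 0.142.

0.142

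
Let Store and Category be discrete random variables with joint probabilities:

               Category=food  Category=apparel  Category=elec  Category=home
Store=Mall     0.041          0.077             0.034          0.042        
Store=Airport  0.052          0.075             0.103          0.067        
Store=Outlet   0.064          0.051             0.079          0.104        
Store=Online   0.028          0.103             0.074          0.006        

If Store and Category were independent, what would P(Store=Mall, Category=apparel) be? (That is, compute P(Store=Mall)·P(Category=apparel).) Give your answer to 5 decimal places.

P(Store=Mall) = 0.041 + 0.077 + 0.034 + 0.042 = 0.194.
P(Category=apparel) = 0.077 + 0.075 + 0.051 + 0.103 = 0.306.
Product: 0.194 × 0.306 = 0.05936.

0.05936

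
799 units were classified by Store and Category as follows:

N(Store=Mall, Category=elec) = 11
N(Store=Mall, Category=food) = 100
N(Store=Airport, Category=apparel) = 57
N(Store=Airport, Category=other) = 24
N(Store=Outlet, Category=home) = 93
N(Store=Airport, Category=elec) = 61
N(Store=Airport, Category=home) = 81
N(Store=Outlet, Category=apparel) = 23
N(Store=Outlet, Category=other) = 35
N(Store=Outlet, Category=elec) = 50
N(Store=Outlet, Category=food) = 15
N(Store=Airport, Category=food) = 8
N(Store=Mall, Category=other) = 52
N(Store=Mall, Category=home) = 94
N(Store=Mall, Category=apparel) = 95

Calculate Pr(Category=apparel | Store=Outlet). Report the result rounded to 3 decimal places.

Total with Store=Outlet: 15 + 23 + 50 + 93 + 35 = 216.
P(Category=apparel | Store=Outlet) = 23/216 = 0.106.

0.106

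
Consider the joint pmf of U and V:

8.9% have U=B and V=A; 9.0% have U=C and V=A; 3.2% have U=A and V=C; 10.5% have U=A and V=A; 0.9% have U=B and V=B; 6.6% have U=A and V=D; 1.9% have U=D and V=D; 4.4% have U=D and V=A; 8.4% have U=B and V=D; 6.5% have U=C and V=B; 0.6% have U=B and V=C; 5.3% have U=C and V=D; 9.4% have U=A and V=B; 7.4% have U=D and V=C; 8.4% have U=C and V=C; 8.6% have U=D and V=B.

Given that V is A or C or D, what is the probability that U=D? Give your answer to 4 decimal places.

P(V=A) = 0.105 + 0.089 + 0.090 + 0.044 = 0.328.
P(V=C) = 0.032 + 0.006 + 0.084 + 0.074 = 0.196.
P(V=D) = 0.066 + 0.084 + 0.053 + 0.019 = 0.222.
P(V ∈ {A, C, D}) = 0.328 + 0.196 + 0.222 = 0.746; P(U=D, V ∈ {A, C, D}) = 0.044 + 0.074 + 0.019 = 0.137.
P(U=D | V ∈ {A, C, D}) = 0.137/0.746 = 0.1836.

0.1836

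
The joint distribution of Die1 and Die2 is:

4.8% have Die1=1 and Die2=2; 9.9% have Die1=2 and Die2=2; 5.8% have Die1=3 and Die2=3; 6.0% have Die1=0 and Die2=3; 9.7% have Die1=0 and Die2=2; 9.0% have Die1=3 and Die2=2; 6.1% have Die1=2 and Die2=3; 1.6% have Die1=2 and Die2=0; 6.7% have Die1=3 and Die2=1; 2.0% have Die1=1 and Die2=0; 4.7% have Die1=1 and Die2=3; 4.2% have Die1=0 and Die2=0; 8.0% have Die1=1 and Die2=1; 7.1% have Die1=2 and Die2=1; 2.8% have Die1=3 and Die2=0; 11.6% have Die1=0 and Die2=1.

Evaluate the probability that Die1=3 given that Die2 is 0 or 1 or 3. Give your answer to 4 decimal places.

0.2297

P(Die2=0) = 0.042 + 0.020 + 0.016 + 0.028 = 0.106.
P(Die2=1) = 0.116 + 0.080 + 0.071 + 0.067 = 0.334.
P(Die2=3) = 0.060 + 0.047 + 0.061 + 0.058 = 0.226.
P(Die2 ∈ {0, 1, 3}) = 0.106 + 0.334 + 0.226 = 0.666; P(Die1=3, Die2 ∈ {0, 1, 3}) = 0.028 + 0.067 + 0.058 = 0.153.
P(Die1=3 | Die2 ∈ {0, 1, 3}) = 0.153/0.666 = 0.2297.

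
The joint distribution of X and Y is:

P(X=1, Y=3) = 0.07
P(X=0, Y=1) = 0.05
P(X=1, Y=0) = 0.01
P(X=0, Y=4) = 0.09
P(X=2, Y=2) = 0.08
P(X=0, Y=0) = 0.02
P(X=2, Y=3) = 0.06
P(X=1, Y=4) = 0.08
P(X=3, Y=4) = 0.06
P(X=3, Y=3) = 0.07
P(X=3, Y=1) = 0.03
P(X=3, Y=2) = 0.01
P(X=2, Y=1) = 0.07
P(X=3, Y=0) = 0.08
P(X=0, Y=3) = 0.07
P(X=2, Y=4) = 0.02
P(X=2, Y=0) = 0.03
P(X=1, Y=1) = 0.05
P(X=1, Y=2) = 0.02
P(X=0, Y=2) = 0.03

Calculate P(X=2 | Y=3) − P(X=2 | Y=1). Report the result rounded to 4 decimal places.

-0.1278

P(Y=3) = 0.07 + 0.07 + 0.06 + 0.07 = 0.27; P(X=2 | Y=3) = 0.06/0.27 = 0.22222.
P(Y=1) = 0.05 + 0.05 + 0.07 + 0.03 = 0.20; P(X=2 | Y=1) = 0.07/0.20 = 0.35000.
Difference = -0.1278.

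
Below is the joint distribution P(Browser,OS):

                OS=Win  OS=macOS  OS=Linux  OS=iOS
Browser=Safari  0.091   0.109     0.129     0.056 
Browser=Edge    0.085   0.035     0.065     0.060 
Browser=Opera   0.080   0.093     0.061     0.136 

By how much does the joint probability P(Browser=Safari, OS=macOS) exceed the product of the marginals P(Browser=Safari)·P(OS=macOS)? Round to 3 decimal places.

P(Browser=Safari) = 0.091 + 0.109 + 0.129 + 0.056 = 0.385.
P(OS=macOS) = 0.109 + 0.035 + 0.093 = 0.237.
P(Browser=Safari, OS=macOS) − P(Browser=Safari)P(OS=macOS) = 0.109 − 0.385×0.237 = 0.018.

0.018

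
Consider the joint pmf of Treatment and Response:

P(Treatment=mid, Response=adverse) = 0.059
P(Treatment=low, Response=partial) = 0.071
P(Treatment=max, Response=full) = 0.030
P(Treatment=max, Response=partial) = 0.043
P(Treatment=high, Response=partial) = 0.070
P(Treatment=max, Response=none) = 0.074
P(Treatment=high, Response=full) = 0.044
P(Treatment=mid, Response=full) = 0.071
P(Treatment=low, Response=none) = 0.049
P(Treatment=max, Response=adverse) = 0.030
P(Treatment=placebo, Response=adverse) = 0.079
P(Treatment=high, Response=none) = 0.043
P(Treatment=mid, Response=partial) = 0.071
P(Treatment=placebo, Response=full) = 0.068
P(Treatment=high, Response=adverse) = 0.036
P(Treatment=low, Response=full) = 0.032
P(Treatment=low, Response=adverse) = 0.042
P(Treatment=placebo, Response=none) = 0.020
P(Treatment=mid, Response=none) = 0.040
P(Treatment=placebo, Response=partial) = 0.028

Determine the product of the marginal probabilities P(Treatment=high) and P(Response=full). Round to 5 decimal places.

0.04729

P(Treatment=high) = 0.043 + 0.070 + 0.044 + 0.036 = 0.193.
P(Response=full) = 0.068 + 0.032 + 0.071 + 0.044 + 0.030 = 0.245.
Product: 0.193 × 0.245 = 0.04729.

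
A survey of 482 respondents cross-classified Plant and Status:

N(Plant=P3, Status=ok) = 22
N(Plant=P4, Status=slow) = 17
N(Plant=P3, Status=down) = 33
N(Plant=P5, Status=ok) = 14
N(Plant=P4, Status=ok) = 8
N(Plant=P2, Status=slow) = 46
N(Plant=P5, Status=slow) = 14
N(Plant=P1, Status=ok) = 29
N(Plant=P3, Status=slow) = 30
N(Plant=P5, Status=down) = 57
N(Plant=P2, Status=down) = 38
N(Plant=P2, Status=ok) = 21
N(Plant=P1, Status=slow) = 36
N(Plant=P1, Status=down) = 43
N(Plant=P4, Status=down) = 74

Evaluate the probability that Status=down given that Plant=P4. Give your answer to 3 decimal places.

0.747

Total with Plant=P4: 8 + 17 + 74 = 99.
P(Status=down | Plant=P4) = 74/99 = 0.747.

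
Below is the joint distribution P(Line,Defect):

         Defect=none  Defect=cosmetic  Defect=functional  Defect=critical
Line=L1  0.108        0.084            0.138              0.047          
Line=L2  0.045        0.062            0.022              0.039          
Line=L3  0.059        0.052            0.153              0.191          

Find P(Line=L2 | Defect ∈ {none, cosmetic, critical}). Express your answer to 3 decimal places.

P(Defect=none) = 0.108 + 0.045 + 0.059 = 0.212.
P(Defect=cosmetic) = 0.084 + 0.062 + 0.052 = 0.198.
P(Defect=critical) = 0.047 + 0.039 + 0.191 = 0.277.
P(Defect ∈ {none, cosmetic, critical}) = 0.212 + 0.198 + 0.277 = 0.687; P(Line=L2, Defect ∈ {none, cosmetic, critical}) = 0.045 + 0.062 + 0.039 = 0.146.
P(Line=L2 | Defect ∈ {none, cosmetic, critical}) = 0.146/0.687 = 0.213.

0.213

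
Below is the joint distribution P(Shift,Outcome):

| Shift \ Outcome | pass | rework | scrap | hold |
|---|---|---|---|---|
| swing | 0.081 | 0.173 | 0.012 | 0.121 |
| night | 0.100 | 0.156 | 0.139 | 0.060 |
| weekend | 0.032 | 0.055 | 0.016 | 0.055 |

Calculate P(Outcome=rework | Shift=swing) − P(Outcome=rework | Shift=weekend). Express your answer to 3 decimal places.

0.099

P(Shift=swing) = 0.081 + 0.173 + 0.012 + 0.121 = 0.387; P(Outcome=rework | Shift=swing) = 0.173/0.387 = 0.4470.
P(Shift=weekend) = 0.032 + 0.055 + 0.016 + 0.055 = 0.158; P(Outcome=rework | Shift=weekend) = 0.055/0.158 = 0.3481.
Difference = 0.099.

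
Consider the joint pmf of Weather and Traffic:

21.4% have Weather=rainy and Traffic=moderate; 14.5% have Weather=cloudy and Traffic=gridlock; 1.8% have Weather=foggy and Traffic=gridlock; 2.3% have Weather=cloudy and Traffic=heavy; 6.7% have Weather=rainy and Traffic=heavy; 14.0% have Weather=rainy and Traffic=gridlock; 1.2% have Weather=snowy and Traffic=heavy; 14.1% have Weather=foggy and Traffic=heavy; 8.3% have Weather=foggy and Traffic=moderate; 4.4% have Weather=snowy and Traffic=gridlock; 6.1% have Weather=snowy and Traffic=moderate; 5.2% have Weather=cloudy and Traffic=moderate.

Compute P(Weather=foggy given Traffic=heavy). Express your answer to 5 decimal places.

0.58025

P(Traffic=heavy) = 0.023 + 0.067 + 0.012 + 0.141 = 0.243.
P(Weather=foggy | Traffic=heavy) = 0.141/0.243 = 0.58025.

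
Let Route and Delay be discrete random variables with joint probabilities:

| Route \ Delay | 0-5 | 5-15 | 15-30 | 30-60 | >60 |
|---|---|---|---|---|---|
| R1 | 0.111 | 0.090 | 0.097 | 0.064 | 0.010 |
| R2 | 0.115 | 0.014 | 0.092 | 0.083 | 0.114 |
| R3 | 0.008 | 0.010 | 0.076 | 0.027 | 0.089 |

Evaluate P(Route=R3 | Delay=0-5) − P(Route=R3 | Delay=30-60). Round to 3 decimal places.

-0.121

P(Delay=0-5) = 0.111 + 0.115 + 0.008 = 0.234; P(Route=R3 | Delay=0-5) = 0.008/0.234 = 0.0342.
P(Delay=30-60) = 0.064 + 0.083 + 0.027 = 0.174; P(Route=R3 | Delay=30-60) = 0.027/0.174 = 0.1552.
Difference = -0.121.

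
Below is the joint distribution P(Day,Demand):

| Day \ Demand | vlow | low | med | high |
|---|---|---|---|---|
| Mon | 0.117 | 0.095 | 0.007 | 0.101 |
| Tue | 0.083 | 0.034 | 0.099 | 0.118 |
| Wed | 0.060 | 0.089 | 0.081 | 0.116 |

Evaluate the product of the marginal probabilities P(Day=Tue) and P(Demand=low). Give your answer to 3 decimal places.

P(Day=Tue) = 0.083 + 0.034 + 0.099 + 0.118 = 0.334.
P(Demand=low) = 0.095 + 0.034 + 0.089 = 0.218.
Product: 0.334 × 0.218 = 0.073.

0.073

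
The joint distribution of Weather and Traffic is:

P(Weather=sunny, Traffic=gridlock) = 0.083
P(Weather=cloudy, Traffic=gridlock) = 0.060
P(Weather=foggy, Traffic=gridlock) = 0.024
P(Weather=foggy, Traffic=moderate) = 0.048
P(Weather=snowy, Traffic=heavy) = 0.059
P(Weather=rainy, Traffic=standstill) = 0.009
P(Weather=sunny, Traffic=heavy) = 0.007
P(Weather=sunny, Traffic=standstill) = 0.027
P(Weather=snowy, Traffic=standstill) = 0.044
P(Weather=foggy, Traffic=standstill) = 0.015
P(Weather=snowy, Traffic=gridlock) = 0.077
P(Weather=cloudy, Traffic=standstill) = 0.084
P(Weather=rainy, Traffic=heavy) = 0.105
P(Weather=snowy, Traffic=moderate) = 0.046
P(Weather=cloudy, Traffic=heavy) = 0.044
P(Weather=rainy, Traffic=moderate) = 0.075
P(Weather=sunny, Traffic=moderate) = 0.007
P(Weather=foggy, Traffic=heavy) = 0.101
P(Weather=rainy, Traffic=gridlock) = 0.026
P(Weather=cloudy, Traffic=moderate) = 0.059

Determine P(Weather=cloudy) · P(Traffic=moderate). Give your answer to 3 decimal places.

P(Weather=cloudy) = 0.059 + 0.044 + 0.060 + 0.084 = 0.247.
P(Traffic=moderate) = 0.007 + 0.059 + 0.075 + 0.046 + 0.048 = 0.235.
Product: 0.247 × 0.235 = 0.058.

0.058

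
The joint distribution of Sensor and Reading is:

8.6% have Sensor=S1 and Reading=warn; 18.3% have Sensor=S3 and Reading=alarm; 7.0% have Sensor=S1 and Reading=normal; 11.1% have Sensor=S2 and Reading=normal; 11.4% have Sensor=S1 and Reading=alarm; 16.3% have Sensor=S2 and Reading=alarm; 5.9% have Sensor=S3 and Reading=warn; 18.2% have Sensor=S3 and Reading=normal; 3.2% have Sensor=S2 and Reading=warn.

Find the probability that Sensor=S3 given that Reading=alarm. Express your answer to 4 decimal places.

0.3978

P(Reading=alarm) = 0.114 + 0.163 + 0.183 = 0.460.
P(Sensor=S3 | Reading=alarm) = 0.183/0.460 = 0.3978.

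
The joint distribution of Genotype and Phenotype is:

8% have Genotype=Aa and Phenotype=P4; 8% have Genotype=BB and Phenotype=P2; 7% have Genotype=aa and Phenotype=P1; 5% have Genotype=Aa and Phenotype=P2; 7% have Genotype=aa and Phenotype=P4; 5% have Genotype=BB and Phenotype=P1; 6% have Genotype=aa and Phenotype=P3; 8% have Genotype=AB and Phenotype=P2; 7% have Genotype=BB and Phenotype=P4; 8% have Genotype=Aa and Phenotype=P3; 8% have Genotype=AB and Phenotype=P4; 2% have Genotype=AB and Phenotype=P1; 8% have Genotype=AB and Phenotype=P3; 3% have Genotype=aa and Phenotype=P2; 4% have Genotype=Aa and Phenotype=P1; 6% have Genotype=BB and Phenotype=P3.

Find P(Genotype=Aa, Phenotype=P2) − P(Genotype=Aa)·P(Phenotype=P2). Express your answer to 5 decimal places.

P(Genotype=Aa) = 0.04 + 0.05 + 0.08 + 0.08 = 0.25.
P(Phenotype=P2) = 0.05 + 0.03 + 0.08 + 0.08 = 0.24.
P(Genotype=Aa, Phenotype=P2) − P(Genotype=Aa)P(Phenotype=P2) = 0.05 − 0.25×0.24 = -0.01000.

-0.01000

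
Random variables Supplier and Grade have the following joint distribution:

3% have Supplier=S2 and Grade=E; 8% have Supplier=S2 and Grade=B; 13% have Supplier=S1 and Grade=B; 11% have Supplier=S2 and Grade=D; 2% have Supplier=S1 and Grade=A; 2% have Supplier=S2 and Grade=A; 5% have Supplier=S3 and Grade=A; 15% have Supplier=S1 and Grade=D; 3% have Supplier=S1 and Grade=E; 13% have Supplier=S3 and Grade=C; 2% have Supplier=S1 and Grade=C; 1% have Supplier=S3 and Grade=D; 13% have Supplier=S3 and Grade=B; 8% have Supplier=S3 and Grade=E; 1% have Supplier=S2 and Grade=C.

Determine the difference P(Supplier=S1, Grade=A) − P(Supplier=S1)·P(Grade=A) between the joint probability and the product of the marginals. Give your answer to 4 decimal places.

P(Supplier=S1) = 0.02 + 0.13 + 0.02 + 0.15 + 0.03 = 0.35.
P(Grade=A) = 0.02 + 0.02 + 0.05 = 0.09.
P(Supplier=S1, Grade=A) − P(Supplier=S1)P(Grade=A) = 0.02 − 0.35×0.09 = -0.0115.

-0.0115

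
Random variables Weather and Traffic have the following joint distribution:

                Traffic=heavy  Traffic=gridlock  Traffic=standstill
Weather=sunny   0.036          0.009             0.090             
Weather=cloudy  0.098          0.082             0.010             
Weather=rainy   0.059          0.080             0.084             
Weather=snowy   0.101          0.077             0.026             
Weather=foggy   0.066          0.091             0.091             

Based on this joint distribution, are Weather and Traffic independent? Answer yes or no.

P(Weather=sunny) = 0.135 and P(Traffic=standstill) = 0.301, so their product is 0.04064, but P(Weather=sunny, Traffic=standstill) = 0.090. Since these differ, Weather and Traffic are not independent.

no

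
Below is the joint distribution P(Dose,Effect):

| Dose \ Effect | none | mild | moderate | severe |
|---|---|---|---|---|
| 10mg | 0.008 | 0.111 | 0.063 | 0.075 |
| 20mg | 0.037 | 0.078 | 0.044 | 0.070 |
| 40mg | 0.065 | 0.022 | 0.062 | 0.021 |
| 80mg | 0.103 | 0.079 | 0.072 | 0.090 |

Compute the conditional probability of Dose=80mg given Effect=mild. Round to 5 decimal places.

P(Effect=mild) = 0.111 + 0.078 + 0.022 + 0.079 = 0.290.
P(Dose=80mg | Effect=mild) = 0.079/0.290 = 0.27241.

0.27241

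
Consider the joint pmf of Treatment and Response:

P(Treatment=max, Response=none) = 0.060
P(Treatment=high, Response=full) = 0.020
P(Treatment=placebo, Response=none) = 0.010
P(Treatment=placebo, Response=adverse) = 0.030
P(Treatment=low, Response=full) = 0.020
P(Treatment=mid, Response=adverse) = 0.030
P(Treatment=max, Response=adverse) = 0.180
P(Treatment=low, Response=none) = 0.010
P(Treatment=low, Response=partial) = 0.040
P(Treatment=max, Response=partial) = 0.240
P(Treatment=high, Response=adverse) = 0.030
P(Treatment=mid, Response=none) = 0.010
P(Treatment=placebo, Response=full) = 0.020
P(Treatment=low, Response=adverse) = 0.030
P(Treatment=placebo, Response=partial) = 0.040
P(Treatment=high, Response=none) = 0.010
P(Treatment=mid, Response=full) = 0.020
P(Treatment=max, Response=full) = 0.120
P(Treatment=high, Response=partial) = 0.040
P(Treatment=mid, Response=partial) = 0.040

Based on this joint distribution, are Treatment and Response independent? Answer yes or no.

Every cell satisfies P(Treatment,Response) = P(Treatment)·P(Response). For instance P(Treatment=mid) = 0.100, P(Response=partial) = 0.400, and 0.100×0.400 = 0.040 matches the joint entry. So Treatment and Response are independent.

yes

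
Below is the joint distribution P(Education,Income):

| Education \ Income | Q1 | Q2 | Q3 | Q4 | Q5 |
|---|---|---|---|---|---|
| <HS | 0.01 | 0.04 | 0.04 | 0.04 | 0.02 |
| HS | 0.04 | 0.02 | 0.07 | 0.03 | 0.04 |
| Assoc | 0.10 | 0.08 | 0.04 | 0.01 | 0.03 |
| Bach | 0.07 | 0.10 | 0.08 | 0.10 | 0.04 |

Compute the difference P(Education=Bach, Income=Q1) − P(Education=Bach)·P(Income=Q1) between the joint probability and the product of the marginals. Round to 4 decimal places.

P(Education=Bach) = 0.07 + 0.10 + 0.08 + 0.10 + 0.04 = 0.39.
P(Income=Q1) = 0.01 + 0.04 + 0.10 + 0.07 = 0.22.
P(Education=Bach, Income=Q1) − P(Education=Bach)P(Income=Q1) = 0.07 − 0.39×0.22 = -0.0158.

-0.0158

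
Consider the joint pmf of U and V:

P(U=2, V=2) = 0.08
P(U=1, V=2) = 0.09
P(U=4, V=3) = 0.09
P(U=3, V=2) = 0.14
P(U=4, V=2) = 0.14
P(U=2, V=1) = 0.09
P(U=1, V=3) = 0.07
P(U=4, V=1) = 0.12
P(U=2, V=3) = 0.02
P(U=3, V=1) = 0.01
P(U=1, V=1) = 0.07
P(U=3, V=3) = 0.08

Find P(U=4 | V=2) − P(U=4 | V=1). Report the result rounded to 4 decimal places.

-0.1027

P(V=2) = 0.09 + 0.08 + 0.14 + 0.14 = 0.45; P(U=4 | V=2) = 0.14/0.45 = 0.31111.
P(V=1) = 0.07 + 0.09 + 0.01 + 0.12 = 0.29; P(U=4 | V=1) = 0.12/0.29 = 0.41379.
Difference = -0.1027.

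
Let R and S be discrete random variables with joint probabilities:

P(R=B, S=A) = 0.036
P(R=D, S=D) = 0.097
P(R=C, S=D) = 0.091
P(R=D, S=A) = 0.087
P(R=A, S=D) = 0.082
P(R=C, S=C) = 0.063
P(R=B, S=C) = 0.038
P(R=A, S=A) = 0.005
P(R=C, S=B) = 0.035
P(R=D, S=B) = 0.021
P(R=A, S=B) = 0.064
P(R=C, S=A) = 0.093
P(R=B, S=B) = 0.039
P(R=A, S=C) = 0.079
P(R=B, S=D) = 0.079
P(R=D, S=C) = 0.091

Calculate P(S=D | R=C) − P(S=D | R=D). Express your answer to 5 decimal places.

P(R=C) = 0.093 + 0.035 + 0.063 + 0.091 = 0.282; P(S=D | R=C) = 0.091/0.282 = 0.322695.
P(R=D) = 0.087 + 0.021 + 0.091 + 0.097 = 0.296; P(S=D | R=D) = 0.097/0.296 = 0.327703.
Difference = -0.00501.

-0.00501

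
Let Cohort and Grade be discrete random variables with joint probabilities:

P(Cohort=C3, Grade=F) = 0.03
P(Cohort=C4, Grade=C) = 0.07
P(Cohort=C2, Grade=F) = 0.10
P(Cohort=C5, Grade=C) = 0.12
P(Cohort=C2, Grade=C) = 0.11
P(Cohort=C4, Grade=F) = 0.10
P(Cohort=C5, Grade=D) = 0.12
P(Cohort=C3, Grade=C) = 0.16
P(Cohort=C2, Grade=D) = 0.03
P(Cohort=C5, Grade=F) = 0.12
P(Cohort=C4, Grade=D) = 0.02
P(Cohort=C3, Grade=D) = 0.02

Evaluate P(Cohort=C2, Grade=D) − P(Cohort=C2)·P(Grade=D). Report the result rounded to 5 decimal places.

P(Cohort=C2) = 0.11 + 0.03 + 0.10 = 0.24.
P(Grade=D) = 0.03 + 0.02 + 0.02 + 0.12 = 0.19.
P(Cohort=C2, Grade=D) − P(Cohort=C2)P(Grade=D) = 0.03 − 0.24×0.19 = -0.01560.

-0.01560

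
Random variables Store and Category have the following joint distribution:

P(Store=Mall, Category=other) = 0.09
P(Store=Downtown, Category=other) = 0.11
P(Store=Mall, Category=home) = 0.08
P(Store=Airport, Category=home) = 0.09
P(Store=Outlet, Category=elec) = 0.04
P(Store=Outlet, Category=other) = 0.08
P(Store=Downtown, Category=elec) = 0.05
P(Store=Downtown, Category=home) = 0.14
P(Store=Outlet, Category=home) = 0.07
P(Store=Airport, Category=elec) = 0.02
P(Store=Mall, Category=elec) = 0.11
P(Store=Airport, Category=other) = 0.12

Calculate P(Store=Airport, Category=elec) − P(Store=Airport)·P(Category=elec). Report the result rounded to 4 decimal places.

P(Store=Airport) = 0.02 + 0.09 + 0.12 = 0.23.
P(Category=elec) = 0.05 + 0.11 + 0.02 + 0.04 = 0.22.
P(Store=Airport, Category=elec) − P(Store=Airport)P(Category=elec) = 0.02 − 0.23×0.22 = -0.0306.

-0.0306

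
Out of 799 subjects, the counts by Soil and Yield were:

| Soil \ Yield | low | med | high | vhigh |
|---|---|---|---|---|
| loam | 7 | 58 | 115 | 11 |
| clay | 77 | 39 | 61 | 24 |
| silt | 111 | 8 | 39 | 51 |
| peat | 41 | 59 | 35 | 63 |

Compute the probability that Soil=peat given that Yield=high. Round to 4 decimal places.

0.1400

Total with Yield=high: 115 + 61 + 39 + 35 = 250.
P(Soil=peat | Yield=high) = 35/250 = 0.1400.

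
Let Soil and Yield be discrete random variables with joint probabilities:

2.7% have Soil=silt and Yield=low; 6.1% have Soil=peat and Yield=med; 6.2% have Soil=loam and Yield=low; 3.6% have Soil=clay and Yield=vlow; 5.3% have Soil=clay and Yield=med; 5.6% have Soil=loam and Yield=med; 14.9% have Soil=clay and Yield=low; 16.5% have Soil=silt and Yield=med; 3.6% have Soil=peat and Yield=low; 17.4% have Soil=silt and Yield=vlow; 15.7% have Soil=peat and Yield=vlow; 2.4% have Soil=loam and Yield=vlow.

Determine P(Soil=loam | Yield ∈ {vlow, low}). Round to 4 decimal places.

P(Yield=vlow) = 0.024 + 0.036 + 0.174 + 0.157 = 0.391.
P(Yield=low) = 0.062 + 0.149 + 0.027 + 0.036 = 0.274.
P(Yield ∈ {vlow, low}) = 0.391 + 0.274 = 0.665; P(Soil=loam, Yield ∈ {vlow, low}) = 0.024 + 0.062 = 0.086.
P(Soil=loam | Yield ∈ {vlow, low}) = 0.086/0.665 = 0.1293.

0.1293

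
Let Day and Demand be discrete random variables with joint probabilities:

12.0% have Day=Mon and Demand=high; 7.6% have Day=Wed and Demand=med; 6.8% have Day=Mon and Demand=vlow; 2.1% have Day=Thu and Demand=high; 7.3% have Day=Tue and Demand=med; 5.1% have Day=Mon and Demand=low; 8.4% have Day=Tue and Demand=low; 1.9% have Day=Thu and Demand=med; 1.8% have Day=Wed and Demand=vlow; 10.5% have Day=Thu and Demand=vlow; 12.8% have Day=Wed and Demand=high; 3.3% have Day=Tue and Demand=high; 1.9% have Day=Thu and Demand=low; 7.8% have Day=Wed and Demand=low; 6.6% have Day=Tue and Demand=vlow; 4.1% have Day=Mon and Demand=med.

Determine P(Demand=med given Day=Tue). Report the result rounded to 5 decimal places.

P(Day=Tue) = 0.066 + 0.084 + 0.073 + 0.033 = 0.256.
P(Demand=med | Day=Tue) = 0.073/0.256 = 0.28516.

0.28516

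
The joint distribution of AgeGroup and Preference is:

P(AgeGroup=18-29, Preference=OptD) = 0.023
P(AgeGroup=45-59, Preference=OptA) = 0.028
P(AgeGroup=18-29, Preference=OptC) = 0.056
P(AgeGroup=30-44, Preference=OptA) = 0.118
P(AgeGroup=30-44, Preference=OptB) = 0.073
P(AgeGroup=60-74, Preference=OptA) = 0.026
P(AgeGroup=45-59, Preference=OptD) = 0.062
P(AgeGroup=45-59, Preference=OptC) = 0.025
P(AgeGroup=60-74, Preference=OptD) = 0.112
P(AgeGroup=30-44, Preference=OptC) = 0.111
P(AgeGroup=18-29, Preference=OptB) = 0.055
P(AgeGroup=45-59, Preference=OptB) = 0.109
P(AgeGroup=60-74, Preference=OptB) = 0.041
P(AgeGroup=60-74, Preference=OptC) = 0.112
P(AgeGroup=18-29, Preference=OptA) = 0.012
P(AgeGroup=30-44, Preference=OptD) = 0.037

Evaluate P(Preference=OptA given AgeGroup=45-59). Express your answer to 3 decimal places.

P(AgeGroup=45-59) = 0.028 + 0.109 + 0.025 + 0.062 = 0.224.
P(Preference=OptA | AgeGroup=45-59) = 0.028/0.224 = 0.125.

0.125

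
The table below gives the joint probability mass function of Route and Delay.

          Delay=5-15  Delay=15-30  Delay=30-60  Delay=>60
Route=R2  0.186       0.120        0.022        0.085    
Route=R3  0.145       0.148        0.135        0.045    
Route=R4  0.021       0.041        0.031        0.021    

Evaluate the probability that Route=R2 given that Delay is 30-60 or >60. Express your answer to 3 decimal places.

P(Delay=30-60) = 0.022 + 0.135 + 0.031 = 0.188.
P(Delay=>60) = 0.085 + 0.045 + 0.021 = 0.151.
P(Delay ∈ {30-60, >60}) = 0.188 + 0.151 = 0.339; P(Route=R2, Delay ∈ {30-60, >60}) = 0.022 + 0.085 = 0.107.
P(Route=R2 | Delay ∈ {30-60, >60}) = 0.107/0.339 = 0.316.

0.316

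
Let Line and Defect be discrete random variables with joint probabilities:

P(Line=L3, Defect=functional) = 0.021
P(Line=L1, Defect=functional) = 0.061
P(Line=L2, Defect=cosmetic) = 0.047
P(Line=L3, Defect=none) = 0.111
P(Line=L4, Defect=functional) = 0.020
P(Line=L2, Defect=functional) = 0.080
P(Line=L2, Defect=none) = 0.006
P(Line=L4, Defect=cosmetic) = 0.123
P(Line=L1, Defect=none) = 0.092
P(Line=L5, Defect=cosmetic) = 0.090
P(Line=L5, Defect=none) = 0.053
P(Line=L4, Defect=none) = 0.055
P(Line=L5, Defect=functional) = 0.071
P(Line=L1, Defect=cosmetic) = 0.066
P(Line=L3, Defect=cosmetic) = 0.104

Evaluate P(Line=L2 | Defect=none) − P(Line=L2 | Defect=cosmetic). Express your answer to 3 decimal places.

P(Defect=none) = 0.092 + 0.006 + 0.111 + 0.055 + 0.053 = 0.317; P(Line=L2 | Defect=none) = 0.006/0.317 = 0.0189.
P(Defect=cosmetic) = 0.066 + 0.047 + 0.104 + 0.123 + 0.090 = 0.430; P(Line=L2 | Defect=cosmetic) = 0.047/0.430 = 0.1093.
Difference = -0.090.

-0.090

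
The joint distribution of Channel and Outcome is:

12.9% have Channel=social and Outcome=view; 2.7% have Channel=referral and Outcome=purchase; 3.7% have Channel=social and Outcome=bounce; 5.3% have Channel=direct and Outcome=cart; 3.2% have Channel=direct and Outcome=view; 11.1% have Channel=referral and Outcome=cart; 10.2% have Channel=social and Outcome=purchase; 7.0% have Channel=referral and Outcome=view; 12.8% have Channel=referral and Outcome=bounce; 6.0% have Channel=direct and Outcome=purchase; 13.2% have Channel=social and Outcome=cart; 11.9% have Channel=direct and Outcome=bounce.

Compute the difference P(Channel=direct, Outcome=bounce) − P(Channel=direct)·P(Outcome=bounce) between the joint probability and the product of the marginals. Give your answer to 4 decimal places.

P(Channel=direct) = 0.119 + 0.032 + 0.053 + 0.060 = 0.264.
P(Outcome=bounce) = 0.037 + 0.119 + 0.128 = 0.284.
P(Channel=direct, Outcome=bounce) − P(Channel=direct)P(Outcome=bounce) = 0.119 − 0.264×0.284 = 0.0440.

0.0440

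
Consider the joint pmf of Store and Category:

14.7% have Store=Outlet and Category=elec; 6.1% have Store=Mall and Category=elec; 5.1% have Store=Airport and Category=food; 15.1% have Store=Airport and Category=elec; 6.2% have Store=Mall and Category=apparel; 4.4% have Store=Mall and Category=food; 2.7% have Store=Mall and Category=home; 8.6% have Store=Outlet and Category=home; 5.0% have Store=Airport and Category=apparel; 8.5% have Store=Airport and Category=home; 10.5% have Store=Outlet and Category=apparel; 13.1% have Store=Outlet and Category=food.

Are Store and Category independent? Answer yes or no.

no

P(Store=Airport) = 0.337 and P(Category=elec) = 0.359, so their product is 0.12098, but P(Store=Airport, Category=elec) = 0.151. Since these differ, Store and Category are not independent.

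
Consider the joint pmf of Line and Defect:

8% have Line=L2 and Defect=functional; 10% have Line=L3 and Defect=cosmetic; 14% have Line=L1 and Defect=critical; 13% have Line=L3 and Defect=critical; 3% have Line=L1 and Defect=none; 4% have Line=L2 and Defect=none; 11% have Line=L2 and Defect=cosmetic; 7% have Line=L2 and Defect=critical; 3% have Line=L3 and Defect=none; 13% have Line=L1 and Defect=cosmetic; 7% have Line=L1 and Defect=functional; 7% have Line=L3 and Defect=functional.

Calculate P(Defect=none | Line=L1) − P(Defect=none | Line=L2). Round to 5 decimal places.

P(Line=L1) = 0.03 + 0.13 + 0.07 + 0.14 = 0.37; P(Defect=none | Line=L1) = 0.03/0.37 = 0.081081.
P(Line=L2) = 0.04 + 0.11 + 0.08 + 0.07 = 0.30; P(Defect=none | Line=L2) = 0.04/0.30 = 0.133333.
Difference = -0.05225.

-0.05225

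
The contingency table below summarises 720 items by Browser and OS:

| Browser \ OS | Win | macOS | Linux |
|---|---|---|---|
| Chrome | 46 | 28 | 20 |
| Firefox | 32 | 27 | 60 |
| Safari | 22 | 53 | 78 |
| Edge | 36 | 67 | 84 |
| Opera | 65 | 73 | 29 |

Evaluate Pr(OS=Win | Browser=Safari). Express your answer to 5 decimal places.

0.14379

Total with Browser=Safari: 22 + 53 + 78 = 153.
P(OS=Win | Browser=Safari) = 22/153 = 0.14379.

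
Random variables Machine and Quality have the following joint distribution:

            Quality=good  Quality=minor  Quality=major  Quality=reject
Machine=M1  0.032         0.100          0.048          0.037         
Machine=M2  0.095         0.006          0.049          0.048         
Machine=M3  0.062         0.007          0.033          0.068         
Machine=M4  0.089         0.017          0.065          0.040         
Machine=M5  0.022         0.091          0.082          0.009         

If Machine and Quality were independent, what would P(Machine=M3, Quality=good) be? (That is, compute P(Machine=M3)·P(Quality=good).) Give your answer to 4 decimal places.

0.0510

P(Machine=M3) = 0.062 + 0.007 + 0.033 + 0.068 = 0.170.
P(Quality=good) = 0.032 + 0.095 + 0.062 + 0.089 + 0.022 = 0.300.
Product: 0.170 × 0.300 = 0.0510.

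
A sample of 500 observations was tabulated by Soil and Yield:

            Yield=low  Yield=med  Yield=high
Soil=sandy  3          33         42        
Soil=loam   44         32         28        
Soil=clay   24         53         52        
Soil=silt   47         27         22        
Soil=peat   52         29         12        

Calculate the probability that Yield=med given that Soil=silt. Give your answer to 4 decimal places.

Total with Soil=silt: 47 + 27 + 22 = 96.
P(Yield=med | Soil=silt) = 27/96 = 0.2813.

0.2813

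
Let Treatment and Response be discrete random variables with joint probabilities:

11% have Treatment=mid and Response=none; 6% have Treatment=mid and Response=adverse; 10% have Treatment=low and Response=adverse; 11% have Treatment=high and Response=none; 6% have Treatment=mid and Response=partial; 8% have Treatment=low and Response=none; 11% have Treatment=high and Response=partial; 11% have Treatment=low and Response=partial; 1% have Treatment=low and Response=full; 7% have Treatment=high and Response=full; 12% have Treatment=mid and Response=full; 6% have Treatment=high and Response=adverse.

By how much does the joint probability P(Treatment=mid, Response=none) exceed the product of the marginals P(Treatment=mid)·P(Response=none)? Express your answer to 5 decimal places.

0.00500

P(Treatment=mid) = 0.11 + 0.06 + 0.12 + 0.06 = 0.35.
P(Response=none) = 0.08 + 0.11 + 0.11 = 0.30.
P(Treatment=mid, Response=none) − P(Treatment=mid)P(Response=none) = 0.11 − 0.35×0.30 = 0.00500.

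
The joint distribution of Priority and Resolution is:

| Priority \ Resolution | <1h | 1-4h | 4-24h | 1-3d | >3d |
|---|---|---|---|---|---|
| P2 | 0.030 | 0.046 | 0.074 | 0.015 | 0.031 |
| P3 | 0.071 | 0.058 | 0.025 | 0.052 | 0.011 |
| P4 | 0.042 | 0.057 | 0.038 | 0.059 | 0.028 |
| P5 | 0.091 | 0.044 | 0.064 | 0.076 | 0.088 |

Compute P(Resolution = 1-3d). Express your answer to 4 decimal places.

P(Resolution=1-3d) = 0.015 + 0.052 + 0.059 + 0.076 = 0.202.

0.2020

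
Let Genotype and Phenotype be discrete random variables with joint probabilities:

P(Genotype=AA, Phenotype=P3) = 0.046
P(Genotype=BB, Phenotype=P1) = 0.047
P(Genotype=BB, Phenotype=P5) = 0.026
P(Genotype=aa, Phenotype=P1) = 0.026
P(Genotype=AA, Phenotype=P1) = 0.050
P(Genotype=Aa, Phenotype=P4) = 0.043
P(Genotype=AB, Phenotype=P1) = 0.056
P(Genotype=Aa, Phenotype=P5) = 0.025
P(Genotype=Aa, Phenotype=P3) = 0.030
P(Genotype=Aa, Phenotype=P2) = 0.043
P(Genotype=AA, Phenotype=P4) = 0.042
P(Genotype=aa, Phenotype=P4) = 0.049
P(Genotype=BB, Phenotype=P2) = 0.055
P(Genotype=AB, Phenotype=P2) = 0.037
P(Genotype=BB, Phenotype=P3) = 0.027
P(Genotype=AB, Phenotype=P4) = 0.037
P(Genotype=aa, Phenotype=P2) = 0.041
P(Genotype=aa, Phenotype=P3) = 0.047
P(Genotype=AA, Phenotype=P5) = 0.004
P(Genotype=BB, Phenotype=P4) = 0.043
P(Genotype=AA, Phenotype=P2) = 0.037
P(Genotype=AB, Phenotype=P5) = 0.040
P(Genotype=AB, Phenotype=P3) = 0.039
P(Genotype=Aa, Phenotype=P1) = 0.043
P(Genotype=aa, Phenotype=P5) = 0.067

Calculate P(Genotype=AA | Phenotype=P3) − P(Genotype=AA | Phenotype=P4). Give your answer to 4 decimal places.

P(Phenotype=P3) = 0.046 + 0.030 + 0.047 + 0.039 + 0.027 = 0.189; P(Genotype=AA | Phenotype=P3) = 0.046/0.189 = 0.24339.
P(Phenotype=P4) = 0.042 + 0.043 + 0.049 + 0.037 + 0.043 = 0.214; P(Genotype=AA | Phenotype=P4) = 0.042/0.214 = 0.19626.
Difference = 0.0471.

0.0471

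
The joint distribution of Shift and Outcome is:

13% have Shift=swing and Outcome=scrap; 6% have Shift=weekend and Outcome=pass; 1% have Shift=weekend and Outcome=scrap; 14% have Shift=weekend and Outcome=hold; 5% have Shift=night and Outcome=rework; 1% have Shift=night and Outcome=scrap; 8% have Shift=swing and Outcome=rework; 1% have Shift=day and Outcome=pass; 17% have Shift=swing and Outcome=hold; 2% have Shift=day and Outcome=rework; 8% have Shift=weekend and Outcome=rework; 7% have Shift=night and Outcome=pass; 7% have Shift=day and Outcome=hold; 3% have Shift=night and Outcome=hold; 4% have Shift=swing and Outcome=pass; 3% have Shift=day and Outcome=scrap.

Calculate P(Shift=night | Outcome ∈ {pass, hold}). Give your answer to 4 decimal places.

P(Outcome=pass) = 0.01 + 0.04 + 0.07 + 0.06 = 0.18.
P(Outcome=hold) = 0.07 + 0.17 + 0.03 + 0.14 = 0.41.
P(Outcome ∈ {pass, hold}) = 0.18 + 0.41 = 0.59; P(Shift=night, Outcome ∈ {pass, hold}) = 0.07 + 0.03 = 0.10.
P(Shift=night | Outcome ∈ {pass, hold}) = 0.10/0.59 = 0.1695.

0.1695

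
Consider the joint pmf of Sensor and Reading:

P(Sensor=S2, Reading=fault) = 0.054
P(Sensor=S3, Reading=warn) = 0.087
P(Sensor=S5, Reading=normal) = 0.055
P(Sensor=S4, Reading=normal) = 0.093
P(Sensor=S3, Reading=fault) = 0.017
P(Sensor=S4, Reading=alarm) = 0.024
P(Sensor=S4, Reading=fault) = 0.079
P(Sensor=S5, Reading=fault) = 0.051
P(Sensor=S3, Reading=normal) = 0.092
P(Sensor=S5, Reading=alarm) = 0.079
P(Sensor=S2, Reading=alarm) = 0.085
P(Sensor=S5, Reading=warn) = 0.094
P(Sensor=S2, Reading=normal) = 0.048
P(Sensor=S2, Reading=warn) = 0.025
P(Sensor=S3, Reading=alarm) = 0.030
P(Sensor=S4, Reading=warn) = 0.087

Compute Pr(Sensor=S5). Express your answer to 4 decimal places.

P(Sensor=S5) = 0.055 + 0.094 + 0.079 + 0.051 = 0.279.

0.2790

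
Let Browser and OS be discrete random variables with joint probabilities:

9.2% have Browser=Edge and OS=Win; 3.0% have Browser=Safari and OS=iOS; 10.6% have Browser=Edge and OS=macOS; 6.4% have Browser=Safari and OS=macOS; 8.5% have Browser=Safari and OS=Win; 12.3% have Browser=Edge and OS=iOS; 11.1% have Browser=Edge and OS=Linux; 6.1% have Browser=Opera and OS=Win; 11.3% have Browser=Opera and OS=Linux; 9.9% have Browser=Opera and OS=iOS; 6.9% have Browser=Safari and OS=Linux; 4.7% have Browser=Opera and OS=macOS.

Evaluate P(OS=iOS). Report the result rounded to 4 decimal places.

P(OS=iOS) = 0.030 + 0.123 + 0.099 = 0.252.

0.2520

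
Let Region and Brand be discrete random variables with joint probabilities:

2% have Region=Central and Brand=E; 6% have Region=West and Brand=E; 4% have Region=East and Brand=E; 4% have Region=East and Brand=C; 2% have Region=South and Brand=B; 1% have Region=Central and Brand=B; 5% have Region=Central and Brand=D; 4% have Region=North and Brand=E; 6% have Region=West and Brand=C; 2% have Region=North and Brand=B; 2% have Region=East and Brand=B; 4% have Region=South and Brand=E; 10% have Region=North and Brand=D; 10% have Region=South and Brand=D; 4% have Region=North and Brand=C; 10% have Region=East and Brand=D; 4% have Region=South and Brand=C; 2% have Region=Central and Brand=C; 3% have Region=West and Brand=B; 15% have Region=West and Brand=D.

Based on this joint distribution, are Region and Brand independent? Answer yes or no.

Every cell satisfies P(Region,Brand) = P(Region)·P(Brand). For instance P(Region=South) = 0.20, P(Brand=D) = 0.50, and 0.20×0.50 = 0.10 matches the joint entry. So Region and Brand are independent.

yes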